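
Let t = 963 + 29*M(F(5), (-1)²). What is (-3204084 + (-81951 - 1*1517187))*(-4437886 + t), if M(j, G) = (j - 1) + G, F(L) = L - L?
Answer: 21311526165906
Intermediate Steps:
F(L) = 0
M(j, G) = -1 + G + j (M(j, G) = (-1 + j) + G = -1 + G + j)
t = 963 (t = 963 + 29*(-1 + (-1)² + 0) = 963 + 29*(-1 + 1 + 0) = 963 + 29*0 = 963 + 0 = 963)
(-3204084 + (-81951 - 1*1517187))*(-4437886 + t) = (-3204084 + (-81951 - 1*1517187))*(-4437886 + 963) = (-3204084 + (-81951 - 1517187))*(-4436923) = (-3204084 - 1599138)*(-4436923) = -4803222*(-4436923) = 21311526165906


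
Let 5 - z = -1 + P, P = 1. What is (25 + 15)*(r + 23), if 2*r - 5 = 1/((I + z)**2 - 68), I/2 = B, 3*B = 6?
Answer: 13280/13 ≈ 1021.5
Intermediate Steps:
B = 2 (B = (1/3)*6 = 2)
I = 4 (I = 2*2 = 4)
z = 5 (z = 5 - (-1 + 1) = 5 - 1*0 = 5 + 0 = 5)
r = 33/13 (r = 5/2 + 1/(2*((4 + 5)**2 - 68)) = 5/2 + 1/(2*(9**2 - 68)) = 5/2 + 1/(2*(81 - 68)) = 5/2 + (1/2)/13 = 5/2 + (1/2)*(1/13) = 5/2 + 1/26 = 33/13 ≈ 2.5385)
(25 + 15)*(r + 23) = (25 + 15)*(33/13 + 23) = 40*(332/13) = 13280/13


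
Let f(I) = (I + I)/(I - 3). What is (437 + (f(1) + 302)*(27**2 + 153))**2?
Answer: 70712914561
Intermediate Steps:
f(I) = 2*I/(-3 + I) (f(I) = (2*I)/(-3 + I) = 2*I/(-3 + I))
(437 + (f(1) + 302)*(27**2 + 153))**2 = (437 + (2*1/(-3 + 1) + 302)*(27**2 + 153))**2 = (437 + (2*1/(-2) + 302)*(729 + 153))**2 = (437 + (2*1*(-1/2) + 302)*882)**2 = (437 + (-1 + 302)*882)**2 = (437 + 301*882)**2 = (437 + 265482)**2 = 265919**2 = 70712914561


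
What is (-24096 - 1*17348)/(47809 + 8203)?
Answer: -10361/14003 ≈ -0.73991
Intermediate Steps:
(-24096 - 1*17348)/(47809 + 8203) = (-24096 - 17348)/56012 = -41444*1/56012 = -10361/14003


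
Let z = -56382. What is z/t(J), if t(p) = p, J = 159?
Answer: -18794/53 ≈ -354.60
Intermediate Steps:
z/t(J) = -56382/159 = -56382*1/159 = -18794/53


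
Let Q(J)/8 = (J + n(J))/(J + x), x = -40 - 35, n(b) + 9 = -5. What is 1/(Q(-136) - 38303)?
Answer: -211/8080733 ≈ -2.6111e-5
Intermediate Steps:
n(b) = -14 (n(b) = -9 - 5 = -14)
x = -75
Q(J) = 8*(-14 + J)/(-75 + J) (Q(J) = 8*((J - 14)/(J - 75)) = 8*((-14 + J)/(-75 + J)) = 8*(-14 + J)/(-75 + J))
1/(Q(-136) - 38303) = 1/(8*(-14 - 136)/(-75 - 136) - 38303) = 1/(8*(-150)/(-211) - 38303) = 1/(8*(-1/211)*(-150) - 38303) = 1/(1200/211 - 38303) = 1/(-8080733/211) = -211/8080733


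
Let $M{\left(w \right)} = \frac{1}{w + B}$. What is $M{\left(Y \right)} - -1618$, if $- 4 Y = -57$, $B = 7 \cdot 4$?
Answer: $\frac{273446}{169} \approx 1618.0$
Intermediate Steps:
$B = 28$
$Y = \frac{57}{4}$ ($Y = \left(- \frac{1}{4}\right) \left(-57\right) = \frac{57}{4} \approx 14.25$)
$M{\left(w \right)} = \frac{1}{28 + w}$ ($M{\left(w \right)} = \frac{1}{w + 28} = \frac{1}{28 + w}$)
$M{\left(Y \right)} - -1618 = \frac{1}{28 + \frac{57}{4}} - -1618 = \frac{1}{\frac{169}{4}} + 1618 = \frac{4}{169} + 1618 = \frac{273446}{169}$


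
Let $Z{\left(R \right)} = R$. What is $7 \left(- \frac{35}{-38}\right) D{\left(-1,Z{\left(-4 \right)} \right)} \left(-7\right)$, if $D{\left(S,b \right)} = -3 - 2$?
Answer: $\frac{8575}{38} \approx 225.66$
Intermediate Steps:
$D{\left(S,b \right)} = -5$ ($D{\left(S,b \right)} = -3 - 2 = -5$)
$7 \left(- \frac{35}{-38}\right) D{\left(-1,Z{\left(-4 \right)} \right)} \left(-7\right) = 7 \left(- \frac{35}{-38}\right) \left(\left(-5\right) \left(-7\right)\right) = 7 \left(\left(-35\right) \left(- \frac{1}{38}\right)\right) 35 = 7 \cdot \frac{35}{38} \cdot 35 = \frac{245}{38} \cdot 35 = \frac{8575}{38}$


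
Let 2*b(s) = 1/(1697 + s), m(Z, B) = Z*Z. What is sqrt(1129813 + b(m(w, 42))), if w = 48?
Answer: sqrt(72344190543254)/8002 ≈ 1062.9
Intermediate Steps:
m(Z, B) = Z**2
b(s) = 1/(2*(1697 + s))
sqrt(1129813 + b(m(w, 42))) = sqrt(1129813 + 1/(2*(1697 + 48**2))) = sqrt(1129813 + 1/(2*(1697 + 2304))) = sqrt(1129813 + (1/2)/4001) = sqrt(1129813 + (1/2)*(1/4001)) = sqrt(1129813 + 1/8002) = sqrt(9040763627/8002) = sqrt(72344190543254)/8002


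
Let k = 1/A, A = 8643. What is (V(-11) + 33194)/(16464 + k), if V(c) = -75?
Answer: 286247517/142298353 ≈ 2.0116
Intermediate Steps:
k = 1/8643 ≈ 0.00011570
(V(-11) + 33194)/(16464 + k) = (-75 + 33194)/(16464 + 1/8643) = 33119/(142298353/8643) = 33119*(8643/142298353) = 286247517/142298353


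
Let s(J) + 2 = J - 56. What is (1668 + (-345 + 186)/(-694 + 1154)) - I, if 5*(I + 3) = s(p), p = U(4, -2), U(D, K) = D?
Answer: 773469/460 ≈ 1681.5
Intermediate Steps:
p = 4
s(J) = -58 + J (s(J) = -2 + (J - 56) = -2 + (-56 + J) = -58 + J)
I = -69/5 (I = -3 + (-58 + 4)/5 = -3 + (⅕)*(-54) = -3 - 54/5 = -69/5 ≈ -13.800)
(1668 + (-345 + 186)/(-694 + 1154)) - I = (1668 + (-345 + 186)/(-694 + 1154)) - 1*(-69/5) = (1668 - 159/460) + 69/5 = 767121/460 + 69/5 = 773469/460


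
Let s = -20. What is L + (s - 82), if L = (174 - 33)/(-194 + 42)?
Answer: -15645/152 ≈ -102.93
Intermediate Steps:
L = -141/152 (L = 141/(-152) = 141*(-1/152) = -141/152 ≈ -0.92763)
L + (s - 82) = -141/152 + (-20 - 82) = -141/152 - 102 = -15645/152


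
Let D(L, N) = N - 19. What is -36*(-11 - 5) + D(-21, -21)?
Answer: 536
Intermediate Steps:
D(L, N) = -19 + N
-36*(-11 - 5) + D(-21, -21) = -36*(-11 - 5) + (-19 - 21) = -36*(-16) - 40 = -12*(-48) - 40 = 576 - 40 = 536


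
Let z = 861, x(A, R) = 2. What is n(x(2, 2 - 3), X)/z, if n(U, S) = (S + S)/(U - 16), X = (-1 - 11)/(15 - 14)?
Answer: 4/2009 ≈ 0.0019910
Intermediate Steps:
X = -12 (X = -12/1 = -12*1 = -12)
n(U, S) = 2*S/(-16 + U) (n(U, S) = (2*S)/(-16 + U) = 2*S/(-16 + U))
n(x(2, 2 - 3), X)/z = (2*(-12)/(-16 + 2))/861 = (2*(-12)/(-14))*(1/861) = (2*(-12)*(-1/14))*(1/861) = (12/7)*(1/861) = 4/2009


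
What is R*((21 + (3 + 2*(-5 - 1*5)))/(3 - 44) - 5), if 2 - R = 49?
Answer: 9823/41 ≈ 239.59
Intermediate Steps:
R = -47 (R = 2 - 1*49 = 2 - 49 = -47)
R*((21 + (3 + 2*(-5 - 1*5)))/(3 - 44) - 5) = -47*((21 + (3 + 2*(-5 - 1*5)))/(3 - 44) - 5) = -47*((21 + (3 + 2*(-5 - 5)))/(-41) - 5) = -47*((21 + (3 + 2*(-10)))*(-1/41) - 5) = -47*((21 + (3 - 20))*(-1/41) - 5) = -47*((21 - 17)*(-1/41) - 5) = -47*(4*(-1/41) - 5) = -47*(-4/41 - 5) = -47*(-209/41) = 9823/41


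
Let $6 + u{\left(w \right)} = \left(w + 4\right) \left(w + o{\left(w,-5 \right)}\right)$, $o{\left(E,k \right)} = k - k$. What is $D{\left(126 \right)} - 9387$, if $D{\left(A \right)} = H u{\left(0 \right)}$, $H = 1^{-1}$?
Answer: $-9393$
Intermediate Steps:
$o{\left(E,k \right)} = 0$
$u{\left(w \right)} = -6 + w \left(4 + w\right)$ ($u{\left(w \right)} = -6 + \left(w + 4\right) \left(w + 0\right) = -6 + \left(4 + w\right) w = -6 + w \left(4 + w\right)$)
$H = 1$
$D{\left(A \right)} = -6$ ($D{\left(A \right)} = 1 \left(-6 + 0^{2} + 4 \cdot 0\right) = 1 \left(-6 + 0 + 0\right) = 1 \left(-6\right) = -6$)
$D{\left(126 \right)} - 9387 = -6 - 9387 = -9393$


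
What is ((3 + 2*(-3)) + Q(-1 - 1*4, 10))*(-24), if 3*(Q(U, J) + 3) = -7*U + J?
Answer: -216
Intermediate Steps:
Q(U, J) = -3 - 7*U/3 + J/3 (Q(U, J) = -3 + (-7*U + J)/3 = -3 + (J - 7*U)/3 = -3 + (-7*U/3 + J/3) = -3 - 7*U/3 + J/3)
((3 + 2*(-3)) + Q(-1 - 1*4, 10))*(-24) = ((3 + 2*(-3)) + (-3 - 7*(-1 - 1*4)/3 + (1/3)*10))*(-24) = ((3 - 6) + (-3 - 7*(-1 - 4)/3 + 10/3))*(-24) = (-3 + (-3 - 7/3*(-5) + 10/3))*(-24) = (-3 + (-3 + 35/3 + 10/3))*(-24) = (-3 + 12)*(-24) = 9*(-24) = -216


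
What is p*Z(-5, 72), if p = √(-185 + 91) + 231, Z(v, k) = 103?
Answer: 23793 + 103*I*√94 ≈ 23793.0 + 998.62*I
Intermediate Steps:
p = 231 + I*√94 (p = √(-94) + 231 = I*√94 + 231 = 231 + I*√94 ≈ 231.0 + 9.6954*I)
p*Z(-5, 72) = (231 + I*√94)*103 = 23793 + 103*I*√94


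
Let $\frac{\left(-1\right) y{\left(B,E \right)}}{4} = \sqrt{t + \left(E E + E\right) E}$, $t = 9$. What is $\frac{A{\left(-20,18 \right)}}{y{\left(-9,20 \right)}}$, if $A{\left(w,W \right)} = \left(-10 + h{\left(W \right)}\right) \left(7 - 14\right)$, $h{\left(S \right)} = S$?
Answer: $\frac{14 \sqrt{8409}}{8409} \approx 0.15267$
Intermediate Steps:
$A{\left(w,W \right)} = 70 - 7 W$ ($A{\left(w,W \right)} = \left(-10 + W\right) \left(7 - 14\right) = \left(-10 + W\right) \left(-7\right) = 70 - 7 W$)
$y{\left(B,E \right)} = - 4 \sqrt{9 + E \left(E + E^{2}\right)}$ ($y{\left(B,E \right)} = - 4 \sqrt{9 + \left(E E + E\right) E} = - 4 \sqrt{9 + \left(E^{2} + E\right) E} = - 4 \sqrt{9 + \left(E + E^{2}\right) E} = - 4 \sqrt{9 + E \left(E + E^{2}\right)}$)
$\frac{A{\left(-20,18 \right)}}{y{\left(-9,20 \right)}} = \frac{70 - 126}{\left(-4\right) \sqrt{9 + 20^{2} + 20^{3}}} = \frac{70 - 126}{\left(-4\right) \sqrt{9 + 400 + 8000}} = - \frac{56}{\left(-4\right) \sqrt{8409}} = - 56 \left(- \frac{\sqrt{8409}}{33636}\right) = \frac{14 \sqrt{8409}}{8409}$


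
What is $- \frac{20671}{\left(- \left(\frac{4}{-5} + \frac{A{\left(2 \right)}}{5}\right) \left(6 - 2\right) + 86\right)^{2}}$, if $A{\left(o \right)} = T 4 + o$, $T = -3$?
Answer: $- \frac{516775}{236196} \approx -2.1879$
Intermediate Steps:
$A{\left(o \right)} = -12 + o$ ($A{\left(o \right)} = \left(-3\right) 4 + o = -12 + o$)
$- \frac{20671}{\left(- \left(\frac{4}{-5} + \frac{A{\left(2 \right)}}{5}\right) \left(6 - 2\right) + 86\right)^{2}} = - \frac{20671}{\left(- \left(\frac{4}{-5} + \frac{-12 + 2}{5}\right) \left(6 - 2\right) + 86\right)^{2}} = - \frac{20671}{\left(- \left(4 \left(- \frac{1}{5}\right) - 2\right) 4 + 86\right)^{2}} = - \frac{20671}{\left(- \left(- \frac{4}{5} - 2\right) 4 + 86\right)^{2}} = - \frac{20671}{\left(- \frac{\left(-14\right) 4}{5} + 86\right)^{2}} = - \frac{20671}{\left(\left(-1\right) \left(- \frac{56}{5}\right) + 86\right)^{2}} = - \frac{20671}{\left(\frac{56}{5} + 86\right)^{2}} = - \frac{20671}{\left(\frac{486}{5}\right)^{2}} = - \frac{20671}{\frac{236196}{25}} = \left(-20671\right) \frac{25}{236196} = - \frac{516775}{236196}$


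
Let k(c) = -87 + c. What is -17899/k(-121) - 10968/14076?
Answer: 20805415/243984 ≈ 85.274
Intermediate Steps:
-17899/k(-121) - 10968/14076 = -17899/(-87 - 121) - 10968/14076 = -17899/(-208) - 10968*1/14076 = -17899*(-1/208) - 914/1173 = 17899/208 - 914/1173 = 20805415/243984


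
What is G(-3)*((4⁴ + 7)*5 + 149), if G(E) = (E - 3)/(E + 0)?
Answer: 2928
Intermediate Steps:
G(E) = (-3 + E)/E
G(-3)*((4⁴ + 7)*5 + 149) = ((-3 - 3)/(-3))*((4⁴ + 7)*5 + 149) = (-⅓*(-6))*((256 + 7)*5 + 149) = 2*(263*5 + 149) = 2*(1315 + 149) = 2*1464 = 2928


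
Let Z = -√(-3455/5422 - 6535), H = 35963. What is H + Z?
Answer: 35963 - 5*I*√7685408478/5422 ≈ 35963.0 - 80.843*I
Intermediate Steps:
Z = -5*I*√7685408478/5422 (Z = -√(-3455*1/5422 - 6535) = -√(-3455/5422 - 6535) = -√(-35436225/5422) = -5*I*√7685408478/5422 ≈ -80.843*I)
H + Z = 35963 - 5*I*√7685408478/5422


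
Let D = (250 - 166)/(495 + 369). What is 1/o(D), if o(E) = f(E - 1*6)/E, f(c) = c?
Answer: -7/425 ≈ -0.016471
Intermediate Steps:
D = 7/72 (D = 84/864 = 84*(1/864) = 7/72 ≈ 0.097222)
o(E) = (-6 + E)/E (o(E) = (E - 1*6)/E = (E - 6)/E = (-6 + E)/E)
1/o(D) = 1/((-6 + 7/72)/(7/72)) = 1/((72/7)*(-425/72)) = 1/(-425/7) = -7/425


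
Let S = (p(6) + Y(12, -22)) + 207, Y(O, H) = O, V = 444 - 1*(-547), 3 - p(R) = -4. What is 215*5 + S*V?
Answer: 225041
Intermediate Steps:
p(R) = 7 (p(R) = 3 - 1*(-4) = 3 + 4 = 7)
V = 991 (V = 444 + 547 = 991)
S = 226 (S = (7 + 12) + 207 = 19 + 207 = 226)
215*5 + S*V = 215*5 + 226*991 = 1075 + 223966 = 225041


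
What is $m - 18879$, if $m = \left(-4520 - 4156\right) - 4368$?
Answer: $-31923$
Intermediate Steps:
$m = -13044$ ($m = -8676 - 4368 = -13044$)
$m - 18879 = -13044 - 18879 = -31923$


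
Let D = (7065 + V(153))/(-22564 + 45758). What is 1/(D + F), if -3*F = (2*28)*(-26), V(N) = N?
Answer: 34791/16896059 ≈ 0.0020591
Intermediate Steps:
F = 1456/3 (F = -2*28*(-26)/3 = -56*(-26)/3 = -⅓*(-1456) = 1456/3 ≈ 485.33)
D = 3609/11597 (D = (7065 + 153)/(-22564 + 45758) = 7218/23194 = 7218*(1/23194) = 3609/11597 ≈ 0.31120)
1/(D + F) = 1/(3609/11597 + 1456/3) = 1/(16896059/34791) = 34791/16896059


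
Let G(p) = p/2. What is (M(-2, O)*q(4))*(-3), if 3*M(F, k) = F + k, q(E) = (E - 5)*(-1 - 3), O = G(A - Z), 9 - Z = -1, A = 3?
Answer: 22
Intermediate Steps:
Z = 10 (Z = 9 - 1*(-1) = 9 + 1 = 10)
G(p) = p/2 (G(p) = p*(½) = p/2)
O = -7/2 (O = (3 - 1*10)/2 = (3 - 10)/2 = (½)*(-7) = -7/2 ≈ -3.5000)
q(E) = 20 - 4*E (q(E) = (-5 + E)*(-4) = 20 - 4*E)
M(F, k) = F/3 + k/3 (M(F, k) = (F + k)/3 = F/3 + k/3)
(M(-2, O)*q(4))*(-3) = (((⅓)*(-2) + (⅓)*(-7/2))*(20 - 4*4))*(-3) = ((-⅔ - 7/6)*(20 - 16))*(-3) = -11/6*4*(-3) = -22/3*(-3) = 22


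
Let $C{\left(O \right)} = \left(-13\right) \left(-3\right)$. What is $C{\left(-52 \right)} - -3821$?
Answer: $3860$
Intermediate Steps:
$C{\left(O \right)} = 39$
$C{\left(-52 \right)} - -3821 = 39 - -3821 = 39 + 3821 = 3860$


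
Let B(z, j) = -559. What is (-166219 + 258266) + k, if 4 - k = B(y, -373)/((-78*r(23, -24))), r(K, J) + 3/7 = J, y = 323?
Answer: 94444627/1026 ≈ 92051.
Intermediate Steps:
r(K, J) = -3/7 + J
k = 4405/1026 (k = 4 - (-559)/((-78*(-3/7 - 24))) = 4 - (-559)/((-78*(-171/7))) = 4 - (-559)/13338/7 = 4 - (-559)*7/13338 = 4 - 1*(-301/1026) = 4 + 301/1026 = 4405/1026 ≈ 4.2934)
(-166219 + 258266) + k = (-166219 + 258266) + 4405/1026 = 92047 + 4405/1026 = 94444627/1026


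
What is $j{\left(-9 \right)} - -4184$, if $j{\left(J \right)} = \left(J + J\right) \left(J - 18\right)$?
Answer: $4670$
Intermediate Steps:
$j{\left(J \right)} = 2 J \left(-18 + J\right)$
$j{\left(-9 \right)} - -4184 = 2 \left(-9\right) \left(-18 - 9\right) - -4184 = 2 \left(-9\right) \left(-27\right) + 4184 = 486 + 4184 = 4670$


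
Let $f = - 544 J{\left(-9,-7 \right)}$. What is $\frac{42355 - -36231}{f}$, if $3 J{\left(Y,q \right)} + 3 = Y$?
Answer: $\frac{39293}{1088} \approx 36.115$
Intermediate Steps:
$J{\left(Y,q \right)} = -1 + \frac{Y}{3}$
$f = 2176$ ($f = - 544 \left(-1 + \frac{1}{3} \left(-9\right)\right) = - 544 \left(-1 - 3\right) = \left(-544\right) \left(-4\right) = 2176$)
$\frac{42355 - -36231}{f} = \frac{42355 - -36231}{2176} = \left(42355 + 36231\right) \frac{1}{2176} = 78586 \cdot \frac{1}{2176} = \frac{39293}{1088}$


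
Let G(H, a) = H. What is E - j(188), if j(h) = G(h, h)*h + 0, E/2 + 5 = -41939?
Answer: -119232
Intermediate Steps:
E = -83888 (E = -10 + 2*(-41939) = -10 - 83878 = -83888)
j(h) = h² (j(h) = h*h + 0 = h² + 0 = h²)
E - j(188) = -83888 - 1*188² = -83888 - 1*35344 = -83888 - 35344 = -119232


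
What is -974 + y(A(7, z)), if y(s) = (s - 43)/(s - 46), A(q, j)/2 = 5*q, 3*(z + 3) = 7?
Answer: -7783/8 ≈ -972.88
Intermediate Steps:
z = -⅔ (z = -3 + (⅓)*7 = -3 + 7/3 = -⅔ ≈ -0.66667)
A(q, j) = 10*q (A(q, j) = 2*(5*q) = 10*q)
y(s) = (-43 + s)/(-46 + s)
-974 + y(A(7, z)) = -974 + (-43 + 10*7)/(-46 + 10*7) = -974 + (-43 + 70)/(-46 + 70) = -974 + 27/24 = -974 + (1/24)*27 = -974 + 9/8 = -7783/8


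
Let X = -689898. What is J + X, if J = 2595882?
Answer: 1905984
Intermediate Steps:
J + X = 2595882 - 689898 = 1905984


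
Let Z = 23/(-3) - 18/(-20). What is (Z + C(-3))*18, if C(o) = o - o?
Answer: -609/5 ≈ -121.80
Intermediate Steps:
Z = -203/30 (Z = 23*(-⅓) - 18*(-1/20) = -23/3 + 9/10 = -203/30 ≈ -6.7667)
C(o) = 0
(Z + C(-3))*18 = (-203/30 + 0)*18 = -203/30*18 = -609/5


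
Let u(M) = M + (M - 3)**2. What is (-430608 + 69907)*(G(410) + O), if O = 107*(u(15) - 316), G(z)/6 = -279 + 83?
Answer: 6483600475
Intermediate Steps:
G(z) = -1176 (G(z) = 6*(-279 + 83) = 6*(-196) = -1176)
u(M) = M + (-3 + M)**2
O = -16799 (O = 107*((15 + (-3 + 15)**2) - 316) = 107*((15 + 12**2) - 316) = 107*((15 + 144) - 316) = 107*(159 - 316) = 107*(-157) = -16799)
(-430608 + 69907)*(G(410) + O) = (-430608 + 69907)*(-1176 - 16799) = -360701*(-17975) = 6483600475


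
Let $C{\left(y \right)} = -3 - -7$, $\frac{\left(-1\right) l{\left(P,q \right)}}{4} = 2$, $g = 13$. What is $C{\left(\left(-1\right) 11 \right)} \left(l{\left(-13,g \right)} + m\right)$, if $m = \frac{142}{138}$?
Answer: $- \frac{1924}{69} \approx -27.884$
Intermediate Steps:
$l{\left(P,q \right)} = -8$ ($l{\left(P,q \right)} = \left(-4\right) 2 = -8$)
$m = \frac{71}{69}$ ($m = 142 \cdot \frac{1}{138} = \frac{71}{69} \approx 1.029$)
$C{\left(y \right)} = 4$ ($C{\left(y \right)} = -3 + 7 = 4$)
$C{\left(\left(-1\right) 11 \right)} \left(l{\left(-13,g \right)} + m\right) = 4 \left(-8 + \frac{71}{69}\right) = 4 \left(- \frac{481}{69}\right) = - \frac{1924}{69}$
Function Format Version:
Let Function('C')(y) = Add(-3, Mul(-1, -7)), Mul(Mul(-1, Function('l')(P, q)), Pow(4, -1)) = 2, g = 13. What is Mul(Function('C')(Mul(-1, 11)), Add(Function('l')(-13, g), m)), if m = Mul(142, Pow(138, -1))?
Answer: Rational(-1924, 69) ≈ -27.884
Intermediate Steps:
Function('l')(P, q) = -8 (Function('l')(P, q) = Mul(-4, 2) = -8)
m = Rational(71, 69) (m = Mul(142, Rational(1, 138)) = Rational(71, 69) ≈ 1.0290)
Function('C')(y) = 4 (Function('C')(y) = Add(-3, 7) = 4)
Mul(Function('C')(Mul(-1, 11)), Add(Function('l')(-13, g), m)) = Mul(4, Add(-8, Rational(71, 69))) = Mul(4, Rational(-481, 69)) = Rational(-1924, 69)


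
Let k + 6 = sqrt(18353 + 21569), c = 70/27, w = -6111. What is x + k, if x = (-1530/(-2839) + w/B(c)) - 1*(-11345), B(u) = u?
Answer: 15000673/1670 + sqrt(39922) ≈ 9182.3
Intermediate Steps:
c = 70/27 (c = 70*(1/27) = 70/27 ≈ 2.5926)
k = -6 + sqrt(39922) (k = -6 + sqrt(18353 + 21569) = -6 + sqrt(39922) ≈ 193.80)
x = 15010693/1670 (x = (-1530/(-2839) - 6111/70/27) - 1*(-11345) = (-1530*(-1/2839) - 6111*27/70) + 11345 = (90/167 - 23571/10) + 11345 = -3935457/1670 + 11345 = 15010693/1670 ≈ 8988.4)
x + k = 15010693/1670 + (-6 + sqrt(39922)) = 15000673/1670 + sqrt(39922)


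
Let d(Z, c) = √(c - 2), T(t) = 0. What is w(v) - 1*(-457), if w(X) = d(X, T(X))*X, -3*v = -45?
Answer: 457 + 15*I*√2 ≈ 457.0 + 21.213*I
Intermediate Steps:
v = 15 (v = -⅓*(-45) = 15)
d(Z, c) = √(-2 + c)
w(X) = I*X*√2 (w(X) = √(-2 + 0)*X = √(-2)*X = (I*√2)*X = I*X*√2)
w(v) - 1*(-457) = I*15*√2 - 1*(-457) = 15*I*√2 + 457 = 457 + 15*I*√2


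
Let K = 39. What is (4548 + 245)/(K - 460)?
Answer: -4793/421 ≈ -11.385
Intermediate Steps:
(4548 + 245)/(K - 460) = (4548 + 245)/(39 - 460) = 4793/(-421) = 4793*(-1/421) = -4793/421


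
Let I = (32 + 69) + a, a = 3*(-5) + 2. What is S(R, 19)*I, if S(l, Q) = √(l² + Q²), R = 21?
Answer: 88*√802 ≈ 2492.1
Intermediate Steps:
a = -13 (a = -15 + 2 = -13)
I = 88 (I = (32 + 69) - 13 = 101 - 13 = 88)
S(l, Q) = √(Q² + l²)
S(R, 19)*I = √(19² + 21²)*88 = √(361 + 441)*88 = √802*88 = 88*√802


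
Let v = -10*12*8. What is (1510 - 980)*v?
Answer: -508800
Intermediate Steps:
v = -960 (v = -120*8 = -960)
(1510 - 980)*v = (1510 - 980)*(-960) = 530*(-960) = -508800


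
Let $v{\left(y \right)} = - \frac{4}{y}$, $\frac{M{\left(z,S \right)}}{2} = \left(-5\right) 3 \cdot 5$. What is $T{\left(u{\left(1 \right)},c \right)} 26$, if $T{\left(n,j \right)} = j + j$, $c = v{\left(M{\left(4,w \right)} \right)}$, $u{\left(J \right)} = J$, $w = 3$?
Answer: $\frac{104}{75} \approx 1.3867$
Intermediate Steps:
$M{\left(z,S \right)} = -150$ ($M{\left(z,S \right)} = 2 \left(-5\right) 3 \cdot 5 = 2 \left(\left(-15\right) 5\right) = 2 \left(-75\right) = -150$)
$c = \frac{2}{75}$ ($c = - \frac{4}{-150} = \left(-4\right) \left(- \frac{1}{150}\right) = \frac{2}{75} \approx 0.026667$)
$T{\left(n,j \right)} = 2 j$
$T{\left(u{\left(1 \right)},c \right)} 26 = 2 \cdot \frac{2}{75} \cdot 26 = \frac{4}{75} \cdot 26 = \frac{104}{75}$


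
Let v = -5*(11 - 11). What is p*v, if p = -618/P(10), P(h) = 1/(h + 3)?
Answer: 0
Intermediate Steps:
P(h) = 1/(3 + h)
p = -8034 (p = -618/(1/(3 + 10)) = -618/(1/13) = -618/1/13 = -618*13 = -8034)
v = 0 (v = -5*0 = 0)
p*v = -8034*0 = 0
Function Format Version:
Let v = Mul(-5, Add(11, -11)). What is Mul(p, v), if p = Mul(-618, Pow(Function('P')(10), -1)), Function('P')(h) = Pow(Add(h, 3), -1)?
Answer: 0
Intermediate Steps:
Function('P')(h) = Pow(Add(3, h), -1)
p = -8034 (p = Mul(-618, Pow(Pow(Add(3, 10), -1), -1)) = Mul(-618, Pow(Pow(13, -1), -1)) = Mul(-618, Pow(Rational(1, 13), -1)) = Mul(-618, 13) = -8034)
v = 0 (v = Mul(-5, 0) = 0)
Mul(p, v) = Mul(-8034, 0) = 0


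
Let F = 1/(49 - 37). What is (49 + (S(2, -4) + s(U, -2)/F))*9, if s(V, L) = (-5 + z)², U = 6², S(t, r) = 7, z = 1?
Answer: 2232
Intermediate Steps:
U = 36
s(V, L) = 16 (s(V, L) = (-5 + 1)² = (-4)² = 16)
F = 1/12 ≈ 0.083333
(49 + (S(2, -4) + s(U, -2)/F))*9 = (49 + (7 + 16/(1/12)))*9 = (49 + (7 + 16*12))*9 = (49 + (7 + 192))*9 = (49 + 199)*9 = 248*9 = 2232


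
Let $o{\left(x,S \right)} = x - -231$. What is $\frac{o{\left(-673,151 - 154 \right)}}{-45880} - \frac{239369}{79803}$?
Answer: $- \frac{5473488397}{1830680820} \approx -2.9899$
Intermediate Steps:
$o{\left(x,S \right)} = 231 + x$ ($o{\left(x,S \right)} = x + 231 = 231 + x$)
$\frac{o{\left(-673,151 - 154 \right)}}{-45880} - \frac{239369}{79803} = \frac{231 - 673}{-45880} - \frac{239369}{79803} = \left(-442\right) \left(- \frac{1}{45880}\right) - \frac{239369}{79803} = \frac{221}{22940} - \frac{239369}{79803} = - \frac{5473488397}{1830680820}$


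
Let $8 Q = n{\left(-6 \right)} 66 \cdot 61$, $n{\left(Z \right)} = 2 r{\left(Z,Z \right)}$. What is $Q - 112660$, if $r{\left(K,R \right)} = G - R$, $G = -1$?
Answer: $- \frac{215255}{2} \approx -1.0763 \cdot 10^{5}$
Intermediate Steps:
$r{\left(K,R \right)} = -1 - R$
$n{\left(Z \right)} = -2 - 2 Z$ ($n{\left(Z \right)} = 2 \left(-1 - Z\right) = -2 - 2 Z$)
$Q = \frac{10065}{2}$ ($Q = \frac{\left(-2 - -12\right) 66 \cdot 61}{8} = \frac{\left(-2 + 12\right) 66 \cdot 61}{8} = \frac{10 \cdot 66 \cdot 61}{8} = \frac{660 \cdot 61}{8} = \frac{1}{8} \cdot 40260 = \frac{10065}{2} \approx 5032.5$)
$Q - 112660 = \frac{10065}{2} - 112660 = - \frac{215255}{2}$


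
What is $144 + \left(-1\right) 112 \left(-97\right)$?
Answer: $11008$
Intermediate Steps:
$144 + \left(-1\right) 112 \left(-97\right) = 144 - -10864 = 144 + 10864 = 11008$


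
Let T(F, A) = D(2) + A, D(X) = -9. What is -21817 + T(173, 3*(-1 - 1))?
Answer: -21832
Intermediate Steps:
T(F, A) = -9 + A
-21817 + T(173, 3*(-1 - 1)) = -21817 + (-9 + 3*(-1 - 1)) = -21817 + (-9 + 3*(-2)) = -21817 + (-9 - 6) = -21817 - 15 = -21832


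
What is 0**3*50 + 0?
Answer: 0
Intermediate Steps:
0**3*50 + 0 = 0*50 + 0 = 0 + 0 = 0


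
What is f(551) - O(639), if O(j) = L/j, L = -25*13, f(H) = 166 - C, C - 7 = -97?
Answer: 163909/639 ≈ 256.51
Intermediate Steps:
C = -90 (C = 7 - 97 = -90)
f(H) = 256 (f(H) = 166 - 1*(-90) = 166 + 90 = 256)
L = -325
O(j) = -325/j
f(551) - O(639) = 256 - (-325)/639 = 256 - 1*(-325/639) = 256 + 325/639 = 163909/639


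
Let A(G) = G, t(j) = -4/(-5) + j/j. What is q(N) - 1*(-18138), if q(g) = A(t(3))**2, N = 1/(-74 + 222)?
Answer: 453531/25 ≈ 18141.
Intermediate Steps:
t(j) = 9/5 (t(j) = -4*(-1/5) + 1 = 4/5 + 1 = 9/5)
N = 1/148 ≈ 0.0067568
q(g) = 81/25 (q(g) = (9/5)**2 = 81/25)
q(N) - 1*(-18138) = 81/25 - 1*(-18138) = 81/25 + 18138 = 453531/25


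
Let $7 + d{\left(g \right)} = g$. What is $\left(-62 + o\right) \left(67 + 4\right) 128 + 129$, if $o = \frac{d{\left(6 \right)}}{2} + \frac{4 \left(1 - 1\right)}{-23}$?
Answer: $-567871$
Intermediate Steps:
$d{\left(g \right)} = -7 + g$
$o = - \frac{1}{2}$ ($o = \frac{-7 + 6}{2} + \frac{4 \left(1 - 1\right)}{-23} = \left(-1\right) \frac{1}{2} + 4 \cdot 0 \left(- \frac{1}{23}\right) = - \frac{1}{2} + 0 \left(- \frac{1}{23}\right) = - \frac{1}{2} + 0 = - \frac{1}{2} \approx -0.5$)
$\left(-62 + o\right) \left(67 + 4\right) 128 + 129 = \left(-62 - \frac{1}{2}\right) \left(67 + 4\right) 128 + 129 = \left(- \frac{125}{2}\right) 71 \cdot 128 + 129 = \left(- \frac{8875}{2}\right) 128 + 129 = -568000 + 129 = -567871$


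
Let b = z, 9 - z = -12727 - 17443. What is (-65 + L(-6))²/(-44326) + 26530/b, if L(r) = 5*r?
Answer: 903603305/1337714354 ≈ 0.67548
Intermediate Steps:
z = 30179 (z = 9 - (-12727 - 17443) = 9 - 1*(-30170) = 9 + 30170 = 30179)
b = 30179
(-65 + L(-6))²/(-44326) + 26530/b = (-65 + 5*(-6))²/(-44326) + 26530/30179 = (-65 - 30)²*(-1/44326) + 26530*(1/30179) = (-95)²*(-1/44326) + 26530/30179 = 9025*(-1/44326) + 26530/30179 = -9025/44326 + 26530/30179 = 903603305/1337714354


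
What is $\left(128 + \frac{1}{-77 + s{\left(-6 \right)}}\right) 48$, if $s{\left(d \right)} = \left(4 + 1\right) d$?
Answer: $\frac{657360}{107} \approx 6143.6$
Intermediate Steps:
$s{\left(d \right)} = 5 d$
$\left(128 + \frac{1}{-77 + s{\left(-6 \right)}}\right) 48 = \left(128 + \frac{1}{-77 + 5 \left(-6\right)}\right) 48 = \left(128 + \frac{1}{-77 - 30}\right) 48 = \left(128 + \frac{1}{-107}\right) 48 = \left(128 - \frac{1}{107}\right) 48 = \frac{13695}{107} \cdot 48 = \frac{657360}{107}$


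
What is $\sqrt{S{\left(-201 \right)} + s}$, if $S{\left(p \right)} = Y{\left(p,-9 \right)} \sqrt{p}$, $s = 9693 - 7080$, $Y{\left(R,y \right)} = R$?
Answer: $\sqrt{2613 - 201 i \sqrt{201}} \approx 56.918 - 25.033 i$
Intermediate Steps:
$s = 2613$
$S{\left(p \right)} = p^{\frac{3}{2}}$ ($S{\left(p \right)} = p \sqrt{p} = p^{\frac{3}{2}}$)
$\sqrt{S{\left(-201 \right)} + s} = \sqrt{\left(-201\right)^{\frac{3}{2}} + 2613} = \sqrt{- 201 i \sqrt{201} + 2613} = \sqrt{2613 - 201 i \sqrt{201}}$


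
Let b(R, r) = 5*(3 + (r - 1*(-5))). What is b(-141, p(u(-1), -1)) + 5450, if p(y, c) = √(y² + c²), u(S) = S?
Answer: 5490 + 5*√2 ≈ 5497.1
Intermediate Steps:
p(y, c) = √(c² + y²)
b(R, r) = 40 + 5*r (b(R, r) = 5*(3 + (r + 5)) = 5*(3 + (5 + r)) = 5*(8 + r) = 40 + 5*r)
b(-141, p(u(-1), -1)) + 5450 = (40 + 5*√((-1)² + (-1)²)) + 5450 = (40 + 5*√(1 + 1)) + 5450 = (40 + 5*√2) + 5450 = 5490 + 5*√2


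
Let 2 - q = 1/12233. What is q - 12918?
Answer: -158001429/12233 ≈ -12916.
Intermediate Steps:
q = 24465/12233 (q = 2 - 1/12233 = 24465/12233 ≈ 1.9999)
q - 12918 = 24465/12233 - 12918 = -158001429/12233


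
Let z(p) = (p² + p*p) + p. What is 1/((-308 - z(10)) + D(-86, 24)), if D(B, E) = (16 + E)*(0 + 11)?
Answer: -1/78 ≈ -0.012821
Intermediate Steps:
z(p) = p + 2*p² (z(p) = (p² + p²) + p = 2*p² + p = p + 2*p²)
D(B, E) = 176 + 11*E (D(B, E) = (16 + E)*11 = 176 + 11*E)
1/((-308 - z(10)) + D(-86, 24)) = 1/((-308 - 10*(1 + 2*10)) + (176 + 11*24)) = 1/((-308 - 10*(1 + 20)) + (176 + 264)) = 1/((-308 - 10*21) + 440) = 1/((-308 - 1*210) + 440) = 1/((-308 - 210) + 440) = 1/(-518 + 440) = 1/(-78) = -1/78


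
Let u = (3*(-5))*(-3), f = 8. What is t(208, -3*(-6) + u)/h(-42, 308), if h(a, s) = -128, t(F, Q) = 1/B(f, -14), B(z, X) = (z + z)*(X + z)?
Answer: 1/12288 ≈ 8.1380e-5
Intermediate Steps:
u = 45 (u = -15*(-3) = 45)
B(z, X) = 2*z*(X + z) (B(z, X) = (2*z)*(X + z) = 2*z*(X + z))
t(F, Q) = -1/96 (t(F, Q) = 1/(2*8*(-14 + 8)) = 1/(2*8*(-6)) = 1/(-96) = -1/96)
t(208, -3*(-6) + u)/h(-42, 308) = -1/96/(-128) = -1/96*(-1/128) = 1/12288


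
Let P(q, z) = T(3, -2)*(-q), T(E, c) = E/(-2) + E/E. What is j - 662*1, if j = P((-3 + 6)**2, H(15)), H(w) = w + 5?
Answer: -1315/2 ≈ -657.50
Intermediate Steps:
T(E, c) = 1 - E/2 (T(E, c) = E*(-1/2) + 1 = -E/2 + 1 = 1 - E/2)
H(w) = 5 + w
P(q, z) = q/2 (P(q, z) = (1 - 1/2*3)*(-q) = (1 - 3/2)*(-q) = -(-1)*q/2 = q/2)
j = 9/2 (j = (-3 + 6)**2/2 = (1/2)*3**2 = (1/2)*9 = 9/2 ≈ 4.5000)
j - 662*1 = 9/2 - 662*1 = 9/2 - 662 = -1315/2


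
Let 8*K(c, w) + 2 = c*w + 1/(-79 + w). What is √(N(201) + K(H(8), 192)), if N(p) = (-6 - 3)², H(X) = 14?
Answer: √85143918/452 ≈ 20.414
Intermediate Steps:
N(p) = 81 (N(p) = (-9)² = 81)
K(c, w) = -¼ + 1/(8*(-79 + w)) + c*w/8 (K(c, w) = -¼ + (c*w + 1/(-79 + w))/8 = -¼ + (1/(-79 + w) + c*w)/8 = -¼ + (1/(8*(-79 + w)) + c*w/8) = -¼ + 1/(8*(-79 + w)) + c*w/8)
√(N(201) + K(H(8), 192)) = √(81 + (159 - 2*192 + 14*192² - 79*14*192)/(8*(-79 + 192))) = √(81 + (⅛)*(159 - 384 + 14*36864 - 212352)/113) = √(81 + (⅛)*(1/113)*(159 - 384 + 516096 - 212352)) = √(81 + (⅛)*(1/113)*303519) = √(81 + 303519/904) = √(376743/904) = √85143918/452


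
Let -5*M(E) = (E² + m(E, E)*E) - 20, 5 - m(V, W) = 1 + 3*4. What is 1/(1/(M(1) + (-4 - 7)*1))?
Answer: -28/5 ≈ -5.6000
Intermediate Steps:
m(V, W) = -8 (m(V, W) = 5 - (1 + 3*4) = 5 - (1 + 12) = 5 - 1*13 = 5 - 13 = -8)
M(E) = 4 - E²/5 + 8*E/5 (M(E) = -((E² - 8*E) - 20)/5 = -(-20 + E² - 8*E)/5 = 4 - E²/5 + 8*E/5)
1/(1/(M(1) + (-4 - 7)*1)) = 1/(1/((4 - ⅕*1² + (8/5)*1) + (-4 - 7)*1)) = 1/(1/((4 - ⅕*1 + 8/5) - 11*1)) = 1/(1/((4 - ⅕ + 8/5) - 11)) = 1/(1/(27/5 - 11)) = 1/(1/(-28/5)) = 1/(-5/28) = -28/5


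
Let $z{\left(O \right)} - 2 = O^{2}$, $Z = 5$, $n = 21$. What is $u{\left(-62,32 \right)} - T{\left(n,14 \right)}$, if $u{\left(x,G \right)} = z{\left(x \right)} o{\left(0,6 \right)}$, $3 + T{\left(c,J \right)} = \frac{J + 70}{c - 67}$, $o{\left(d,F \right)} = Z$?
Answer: $\frac{442401}{23} \approx 19235.0$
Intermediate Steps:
$o{\left(d,F \right)} = 5$
$T{\left(c,J \right)} = -3 + \frac{70 + J}{-67 + c}$ ($T{\left(c,J \right)} = -3 + \frac{J + 70}{c - 67} = -3 + \frac{70 + J}{-67 + c}$)
$z{\left(O \right)} = 2 + O^{2}$
$u{\left(x,G \right)} = 10 + 5 x^{2}$ ($u{\left(x,G \right)} = \left(2 + x^{2}\right) 5 = 10 + 5 x^{2}$)
$u{\left(-62,32 \right)} - T{\left(n,14 \right)} = \left(10 + 5 \left(-62\right)^{2}\right) - \frac{271 + 14 - 63}{-67 + 21} = \left(10 + 5 \cdot 3844\right) - \frac{271 + 14 - 63}{-46} = \left(10 + 19220\right) - \left(- \frac{1}{46}\right) 222 = 19230 - - \frac{111}{23} = 19230 + \frac{111}{23} = \frac{442401}{23}$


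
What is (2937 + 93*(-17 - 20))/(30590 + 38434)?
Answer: -21/2876 ≈ -0.0073018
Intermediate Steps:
(2937 + 93*(-17 - 20))/(30590 + 38434) = (2937 + 93*(-37))/69024 = (2937 - 3441)*(1/69024) = -504*1/69024 = -21/2876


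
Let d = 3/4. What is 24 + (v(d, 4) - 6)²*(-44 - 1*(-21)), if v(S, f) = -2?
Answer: -1448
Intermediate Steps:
d = ¾ (d = 3*(¼) = ¾ ≈ 0.75000)
24 + (v(d, 4) - 6)²*(-44 - 1*(-21)) = 24 + (-2 - 6)²*(-44 - 1*(-21)) = 24 + (-8)²*(-44 + 21) = 24 + 64*(-23) = 24 - 1472 = -1448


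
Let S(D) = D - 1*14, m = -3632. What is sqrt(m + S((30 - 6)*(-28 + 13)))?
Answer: I*sqrt(4006) ≈ 63.293*I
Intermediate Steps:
S(D) = -14 + D (S(D) = D - 14 = -14 + D)
sqrt(m + S((30 - 6)*(-28 + 13))) = sqrt(-3632 + (-14 + (30 - 6)*(-28 + 13))) = sqrt(-3632 + (-14 + 24*(-15))) = sqrt(-3632 + (-14 - 360)) = sqrt(-3632 - 374) = sqrt(-4006) = I*sqrt(4006)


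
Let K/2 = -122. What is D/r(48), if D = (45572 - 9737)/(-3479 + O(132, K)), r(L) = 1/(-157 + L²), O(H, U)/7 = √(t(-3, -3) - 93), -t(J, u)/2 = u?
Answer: -5462579895/247096 - 76937745*I*√87/1729672 ≈ -22107.0 - 414.89*I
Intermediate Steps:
K = -244 (K = 2*(-122) = -244)
t(J, u) = -2*u
O(H, U) = 7*I*√87 (O(H, U) = 7*√(-2*(-3) - 93) = 7*√(6 - 93) = 7*√(-87) = 7*(I*√87) = 7*I*√87)
D = 35835/(-3479 + 7*I*√87) (D = (45572 - 9737)/(-3479 + 7*I*√87) = 35835/(-3479 + 7*I*√87) ≈ -10.297 - 0.19324*I)
D/r(48) = (-2544285/247096 - 35835*I*√87/1729672)/(1/(-157 + 48²)) = (-2544285/247096 - 35835*I*√87/1729672)/(1/(-157 + 2304)) = (-2544285/247096 - 35835*I*√87/1729672)/(1/2147) = (-2544285/247096 - 35835*I*√87/1729672)*2147 = -5462579895/247096 - 76937745*I*√87/1729672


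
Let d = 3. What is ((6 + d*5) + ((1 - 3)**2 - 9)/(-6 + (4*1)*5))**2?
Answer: 83521/196 ≈ 426.13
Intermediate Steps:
((6 + d*5) + ((1 - 3)**2 - 9)/(-6 + (4*1)*5))**2 = ((6 + 3*5) + ((1 - 3)**2 - 9)/(-6 + (4*1)*5))**2 = ((6 + 15) + ((-2)**2 - 9)/(-6 + 4*5))**2 = (21 + (4 - 9)/(-6 + 20))**2 = (21 - 5/14)**2 = (289/14)**2 = 83521/196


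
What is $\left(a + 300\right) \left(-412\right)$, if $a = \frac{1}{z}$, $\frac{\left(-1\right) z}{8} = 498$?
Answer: $- \frac{123105497}{996} \approx -1.236 \cdot 10^{5}$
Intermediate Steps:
$z = -3984$ ($z = \left(-8\right) 498 = -3984$)
$a = - \frac{1}{3984}$ ($a = \frac{1}{-3984} = - \frac{1}{3984} \approx -0.000251$)
$\left(a + 300\right) \left(-412\right) = \left(- \frac{1}{3984} + 300\right) \left(-412\right) = \frac{1195199}{3984} \left(-412\right) = - \frac{123105497}{996}$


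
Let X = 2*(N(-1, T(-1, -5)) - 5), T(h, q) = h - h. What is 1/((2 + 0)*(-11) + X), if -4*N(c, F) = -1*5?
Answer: -2/59 ≈ -0.033898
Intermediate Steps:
T(h, q) = 0
N(c, F) = 5/4 (N(c, F) = -(-1)*5/4 = -1/4*(-5) = 5/4)
X = -15/2 (X = 2*(5/4 - 5) = 2*(-15/4) = -15/2 ≈ -7.5000)
1/((2 + 0)*(-11) + X) = 1/((2 + 0)*(-11) - 15/2) = 1/(2*(-11) - 15/2) = 1/(-22 - 15/2) = 1/(-59/2) = -2/59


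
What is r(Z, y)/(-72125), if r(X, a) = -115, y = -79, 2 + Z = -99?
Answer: 23/14425 ≈ 0.0015945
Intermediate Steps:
Z = -101 (Z = -2 - 99 = -101)
r(Z, y)/(-72125) = -115/(-72125) = -115*(-1/72125) = 23/14425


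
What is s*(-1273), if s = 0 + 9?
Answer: -11457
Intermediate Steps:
s = 9
s*(-1273) = 9*(-1273) = -11457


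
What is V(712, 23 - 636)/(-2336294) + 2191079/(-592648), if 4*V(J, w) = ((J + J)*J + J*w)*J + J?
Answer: -33016593980589/692299983256 ≈ -47.691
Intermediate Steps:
V(J, w) = J/4 + J*(2*J² + J*w)/4 (V(J, w) = (((J + J)*J + J*w)*J + J)/4 = (((2*J)*J + J*w)*J + J)/4 = ((2*J² + J*w)*J + J)/4 = (J*(2*J² + J*w) + J)/4 = (J + J*(2*J² + J*w))/4 = J/4 + J*(2*J² + J*w)/4)
V(712, 23 - 636)/(-2336294) + 2191079/(-592648) = ((¼)*712*(1 + 2*712² + 712*(23 - 636)))/(-2336294) + 2191079/(-592648) = ((¼)*712*(1 + 2*506944 + 712*(-613)))*(-1/2336294) + 2191079*(-1/592648) = ((¼)*712*(1 + 1013888 - 436456))*(-1/2336294) - 2191079/592648 = ((¼)*712*577433)*(-1/2336294) - 2191079/592648 = 102783074*(-1/2336294) - 2191079/592648 = -51391537/1168147 - 2191079/592648 = -33016593980589/692299983256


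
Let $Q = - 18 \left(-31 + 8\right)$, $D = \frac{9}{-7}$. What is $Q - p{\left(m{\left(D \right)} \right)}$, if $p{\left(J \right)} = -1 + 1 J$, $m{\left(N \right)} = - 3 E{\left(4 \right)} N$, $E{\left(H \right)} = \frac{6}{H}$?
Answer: $\frac{5729}{14} \approx 409.21$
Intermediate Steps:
$D = - \frac{9}{7}$ ($D = 9 \left(- \frac{1}{7}\right) = - \frac{9}{7} \approx -1.2857$)
$m{\left(N \right)} = - \frac{9 N}{2}$ ($m{\left(N \right)} = - 3 \cdot \frac{6}{4} N = - 3 \cdot 6 \cdot \frac{1}{4} N = \left(-3\right) \frac{3}{2} N = - \frac{9 N}{2}$)
$Q = 414$ ($Q = \left(-18\right) \left(-23\right) = 414$)
$p{\left(J \right)} = -1 + J$
$Q - p{\left(m{\left(D \right)} \right)} = 414 - \left(-1 - - \frac{81}{14}\right) = 414 - \left(-1 + \frac{81}{14}\right) = 414 - \frac{67}{14} = \frac{5729}{14}$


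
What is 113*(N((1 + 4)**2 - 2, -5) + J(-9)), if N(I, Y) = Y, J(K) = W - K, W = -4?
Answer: 0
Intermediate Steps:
J(K) = -4 - K
113*(N((1 + 4)**2 - 2, -5) + J(-9)) = 113*(-5 + (-4 - 1*(-9))) = 113*(-5 + (-4 + 9)) = 113*(-5 + 5) = 113*0 = 0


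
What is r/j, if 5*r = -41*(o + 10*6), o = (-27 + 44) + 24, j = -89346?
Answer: 4141/446730 ≈ 0.0092696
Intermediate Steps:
o = 41 (o = 17 + 24 = 41)
r = -4141/5 (r = (-41*(41 + 10*6))/5 = (-41*(41 + 60))/5 = (-41*101)/5 = (1/5)*(-4141) = -4141/5 ≈ -828.20)
r/j = -4141/5/(-89346) = -4141/5*(-1/89346) = 4141/446730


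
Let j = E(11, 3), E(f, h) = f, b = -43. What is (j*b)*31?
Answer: -14663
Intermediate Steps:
j = 11
(j*b)*31 = (11*(-43))*31 = -473*31 = -14663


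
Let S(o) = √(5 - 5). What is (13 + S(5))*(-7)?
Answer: -91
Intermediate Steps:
S(o) = 0 (S(o) = √0 = 0)
(13 + S(5))*(-7) = (13 + 0)*(-7) = 13*(-7) = -91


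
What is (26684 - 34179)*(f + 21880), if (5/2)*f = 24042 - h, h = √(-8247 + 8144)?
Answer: -236068516 + 2998*I*√103 ≈ -2.3607e+8 + 30426.0*I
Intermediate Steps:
h = I*√103 (h = √(-103) = I*√103 ≈ 10.149*I)
f = 48084/5 - 2*I*√103/5 (f = 2*(24042 - I*√103)/5 = 48084/5 - 2*I*√103/5 ≈ 9616.8 - 4.0596*I)
(26684 - 34179)*(f + 21880) = (26684 - 34179)*((48084/5 - 2*I*√103/5) + 21880) = -7495*(157484/5 - 2*I*√103/5) = -236068516 + 2998*I*√103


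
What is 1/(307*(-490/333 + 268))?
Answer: 333/27247478 ≈ 1.2221e-5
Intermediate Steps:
1/(307*(-490/333 + 268)) = 1/(307*(88754/333)) = 1/(27247478/333) = 333/27247478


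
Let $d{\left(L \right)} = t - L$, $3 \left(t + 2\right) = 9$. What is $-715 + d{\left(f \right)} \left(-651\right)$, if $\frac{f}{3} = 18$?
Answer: $33788$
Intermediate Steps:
$f = 54$ ($f = 3 \cdot 18 = 54$)
$t = 1$ ($t = -2 + \frac{1}{3} \cdot 9 = -2 + 3 = 1$)
$d{\left(L \right)} = 1 - L$
$-715 + d{\left(f \right)} \left(-651\right) = -715 + \left(1 - 54\right) \left(-651\right) = -715 - -34503 = -715 + 34503 = 33788$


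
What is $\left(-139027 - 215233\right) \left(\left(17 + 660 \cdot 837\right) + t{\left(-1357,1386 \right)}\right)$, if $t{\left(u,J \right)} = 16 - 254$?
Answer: $-195622017740$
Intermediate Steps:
$t{\left(u,J \right)} = -238$
$\left(-139027 - 215233\right) \left(\left(17 + 660 \cdot 837\right) + t{\left(-1357,1386 \right)}\right) = \left(-139027 - 215233\right) \left(\left(17 + 660 \cdot 837\right) - 238\right) = - 354260 \left(\left(17 + 552420\right) - 238\right) = - 354260 \left(552437 - 238\right) = \left(-354260\right) 552199 = -195622017740$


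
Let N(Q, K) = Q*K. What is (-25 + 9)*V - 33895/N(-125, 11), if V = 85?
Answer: -367221/275 ≈ -1335.3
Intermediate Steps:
N(Q, K) = K*Q
(-25 + 9)*V - 33895/N(-125, 11) = (-25 + 9)*85 - 33895/(11*(-125)) = -16*85 - 33895/(-1375) = -1360 - 33895*(-1)/1375 = -1360 - 1*(-6779/275) = -1360 + 6779/275 = -367221/275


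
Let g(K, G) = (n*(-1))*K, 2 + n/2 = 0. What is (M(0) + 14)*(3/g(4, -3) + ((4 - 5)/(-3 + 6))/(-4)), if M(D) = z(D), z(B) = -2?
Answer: 13/4 ≈ 3.2500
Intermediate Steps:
n = -4 (n = -4 + 2*0 = -4 + 0 = -4)
M(D) = -2
g(K, G) = 4*K (g(K, G) = (-4*(-1))*K = 4*K)
(M(0) + 14)*(3/g(4, -3) + ((4 - 5)/(-3 + 6))/(-4)) = (-2 + 14)*(3/((4*4)) + ((4 - 5)/(-3 + 6))/(-4)) = 12*(3/16 - 1/3*(-¼)) = 12*(3*(1/16) - 1*⅓*(-¼)) = 12*(3/16 - ⅓*(-¼)) = 12*(3/16 + 1/12) = 12*(13/48) = 13/4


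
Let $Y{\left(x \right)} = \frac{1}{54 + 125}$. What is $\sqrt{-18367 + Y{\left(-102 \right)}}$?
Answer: $\frac{2 i \sqrt{147124217}}{179} \approx 135.52 i$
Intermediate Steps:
$Y{\left(x \right)} = \frac{1}{179}$
$\sqrt{-18367 + Y{\left(-102 \right)}} = \sqrt{-18367 + \frac{1}{179}} = \sqrt{- \frac{3287692}{179}} = \frac{2 i \sqrt{147124217}}{179}$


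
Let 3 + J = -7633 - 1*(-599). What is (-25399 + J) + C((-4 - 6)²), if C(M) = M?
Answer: -32336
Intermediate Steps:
J = -7037 (J = -3 + (-7633 - 1*(-599)) = -3 + (-7633 + 599) = -3 - 7034 = -7037)
(-25399 + J) + C((-4 - 6)²) = (-25399 - 7037) + (-4 - 6)² = -32436 + (-10)² = -32436 + 100 = -32336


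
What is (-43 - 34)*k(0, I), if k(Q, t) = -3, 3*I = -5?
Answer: 231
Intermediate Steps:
I = -5/3 (I = (⅓)*(-5) = -5/3 ≈ -1.6667)
(-43 - 34)*k(0, I) = (-43 - 34)*(-3) = -77*(-3) = 231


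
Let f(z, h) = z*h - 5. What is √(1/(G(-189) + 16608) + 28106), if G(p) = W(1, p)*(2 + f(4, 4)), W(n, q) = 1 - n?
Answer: √484522258062/4152 ≈ 167.65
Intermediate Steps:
f(z, h) = -5 + h*z (f(z, h) = h*z - 5 = -5 + h*z)
G(p) = 0 (G(p) = (1 - 1*1)*(2 + (-5 + 4*4)) = (1 - 1)*(2 + (-5 + 16)) = 0*(2 + 11) = 0*13 = 0)
√(1/(G(-189) + 16608) + 28106) = √(1/(0 + 16608) + 28106) = √(1/16608 + 28106) = √(466784449/16608) = √484522258062/4152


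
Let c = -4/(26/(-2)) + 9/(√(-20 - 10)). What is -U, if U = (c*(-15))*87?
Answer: 5220/13 - 783*I*√30/2 ≈ 401.54 - 2144.3*I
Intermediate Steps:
c = 4/13 - 3*I*√30/10 (c = -4/(26*(-½)) + 9/(√(-30)) = -4/(-13) + 9/((I*√30)) = -4*(-1/13) + 9*(-I*√30/30) = 4/13 - 3*I*√30/10 ≈ 0.30769 - 1.6432*I)
U = -5220/13 + 783*I*√30/2 (U = ((4/13 - 3*I*√30/10)*(-15))*87 = (-60/13 + 9*I*√30/2)*87 = -5220/13 + 783*I*√30/2 ≈ -401.54 + 2144.3*I)
-U = -(-5220/13 + 783*I*√30/2) = 5220/13 - 783*I*√30/2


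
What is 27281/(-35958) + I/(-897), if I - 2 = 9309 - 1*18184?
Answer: 7553443/827034 ≈ 9.1332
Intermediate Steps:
I = -8873 (I = 2 + (9309 - 1*18184) = 2 + (9309 - 18184) = 2 - 8875 = -8873)
27281/(-35958) + I/(-897) = 27281/(-35958) - 8873/(-897) = 27281*(-1/35958) - 8873*(-1/897) = -27281/35958 + 8873/897 = 7553443/827034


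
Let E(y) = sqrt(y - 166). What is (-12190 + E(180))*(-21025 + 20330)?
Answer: 8472050 - 695*sqrt(14) ≈ 8.4695e+6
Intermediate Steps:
E(y) = sqrt(-166 + y)
(-12190 + E(180))*(-21025 + 20330) = (-12190 + sqrt(-166 + 180))*(-21025 + 20330) = (-12190 + sqrt(14))*(-695) = 8472050 - 695*sqrt(14)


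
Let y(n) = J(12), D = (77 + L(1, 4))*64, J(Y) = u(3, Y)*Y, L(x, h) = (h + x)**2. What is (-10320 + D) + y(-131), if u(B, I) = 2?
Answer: -3768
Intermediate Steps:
J(Y) = 2*Y
D = 6528 (D = (77 + (4 + 1)**2)*64 = (77 + 5**2)*64 = (77 + 25)*64 = 102*64 = 6528)
y(n) = 24 (y(n) = 2*12 = 24)
(-10320 + D) + y(-131) = (-10320 + 6528) + 24 = -3792 + 24 = -3768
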